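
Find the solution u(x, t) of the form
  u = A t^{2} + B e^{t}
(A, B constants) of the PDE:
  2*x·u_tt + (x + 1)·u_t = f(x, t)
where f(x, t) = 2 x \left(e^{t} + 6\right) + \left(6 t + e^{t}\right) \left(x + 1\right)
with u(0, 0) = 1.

Substitute the ansatz u = A t^{2} + B e^{t} into the left-hand side.
Derivatives of the ansatz:
  u_tt = 2 A + B e^{t}
  u_t = 2 A t + B e^{t}
Term by term:
  2*x·u_tt = 4 A x + 2 B x e^{t}
  (x + 1)·u_t = 2 A t x + 2 A t + B x e^{t} + B e^{t}
So the left-hand side equals
  2 A t x + 2 A t + 4 A x + 3 B x e^{t} + B e^{t}
This must equal f(x, t) identically; expanded, f = 6 t x + 6 t + 3 x e^{t} + 12 x + e^{t}.
Matching coefficients of the independent functions:
  [t, t x]:  2 A = 6
  [x]:  4 A = 12
  [x e^{t}]:  3 B = 3
  [e^{t}]:  B = 1
Solving: A = 3, B = 1.
Check against the point condition:
  u(0, 0) = 1  ⟹  B = 1  ✓
Hence u(x, t) = 3 t^{2} + e^{t}.

Answer: u(x, t) = 3 t^{2} + e^{t}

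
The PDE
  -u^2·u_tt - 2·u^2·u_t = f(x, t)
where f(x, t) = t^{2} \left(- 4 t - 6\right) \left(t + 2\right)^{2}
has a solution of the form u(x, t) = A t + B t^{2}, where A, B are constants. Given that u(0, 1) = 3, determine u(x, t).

Substitute the ansatz u = A t + B t^{2} into the left-hand side.
Derivatives of the ansatz:
  u_tt = 2 B
  u_t = A + 2 B t
Term by term:
  -u^2·u_tt = - 2 A^{2} B t^{2} - 4 A B^{2} t^{3} - 2 B^{3} t^{4}
  -2·u^2·u_t = - 2 A^{3} t^{2} - 8 A^{2} B t^{3} - 10 A B^{2} t^{4} - 4 B^{3} t^{5}
So the left-hand side equals
  - 2 A^{3} t^{2} - 8 A^{2} B t^{3} - 2 A^{2} B t^{2} - 10 A B^{2} t^{4} - 4 A B^{2} t^{3} - 4 B^{3} t^{5} - 2 B^{3} t^{4}
This must equal f(x, t) identically; expanded, f = - 4 t^{5} - 22 t^{4} - 40 t^{3} - 24 t^{2}.
Matching coefficients of the independent functions:
  [t^{2}]:  - 2 A^{3} - 2 A^{2} B = -24
  [t^{3}]:  - 8 A^{2} B - 4 A B^{2} = -40
  [t^{4}]:  - 10 A B^{2} - 2 B^{3} = -22
  [t^{5}]:  - 4 B^{3} = -4
Solving: A = 2, B = 1.
Check against the point condition:
  u(0, 1) = 3  ⟹  A + B = 3  ✓
Hence u(x, t) = t^{2} + 2 t.

Answer: u(x, t) = t^{2} + 2 t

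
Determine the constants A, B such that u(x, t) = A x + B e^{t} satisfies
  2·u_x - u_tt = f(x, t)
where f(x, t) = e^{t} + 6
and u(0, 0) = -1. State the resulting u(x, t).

Answer: u(x, t) = 3 x - e^{t}

Derivation:
Substitute the ansatz u = A x + B e^{t} into the left-hand side.
Derivatives of the ansatz:
  u_x = A
  u_tt = B e^{t}
Term by term:
  2·u_x = 2 A
  -u_tt = - B e^{t}
So the left-hand side equals
  2 A - B e^{t}
This must equal f(x, t) = e^{t} + 6 identically.
Matching coefficients of the independent functions:
  [constant term]:  2 A = 6
  [e^{t}]:  - B = 1
Solving: A = 3, B = -1.
Check against the point condition:
  u(0, 0) = -1  ⟹  B = -1  ✓
Hence u(x, t) = 3 x - e^{t}.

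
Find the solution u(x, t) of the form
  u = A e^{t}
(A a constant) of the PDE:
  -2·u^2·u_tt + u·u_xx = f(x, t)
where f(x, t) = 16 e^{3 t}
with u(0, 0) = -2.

Substitute the ansatz u = A e^{t} into the left-hand side.
Derivatives of the ansatz:
  u_tt = A e^{t}
  u_xx = 0
Term by term:
  -2·u^2·u_tt = - 2 A^{3} e^{3 t}
  u·u_xx = 0
So the left-hand side equals
  - 2 A^{3} e^{3 t}
This must equal f(x, t) = 16 e^{3 t} identically.
Matching coefficients of the independent functions:
  [e^{3 t}]:  - 2 A^{3} = 16
Solving: A = -2.
Check against the point condition:
  u(0, 0) = -2  ⟹  A = -2  ✓
Hence u(x, t) = - 2 e^{t}.

Answer: u(x, t) = - 2 e^{t}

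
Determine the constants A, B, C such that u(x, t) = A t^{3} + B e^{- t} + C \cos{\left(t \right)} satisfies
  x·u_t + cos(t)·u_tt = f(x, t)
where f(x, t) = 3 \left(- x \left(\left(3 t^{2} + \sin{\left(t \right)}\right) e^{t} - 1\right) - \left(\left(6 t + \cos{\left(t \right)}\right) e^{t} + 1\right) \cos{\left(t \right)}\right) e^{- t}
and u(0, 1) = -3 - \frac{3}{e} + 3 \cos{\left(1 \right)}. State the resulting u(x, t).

Substitute the ansatz u = A t^{3} + B e^{- t} + C \cos{\left(t \right)} into the left-hand side.
Derivatives of the ansatz:
  u_t = 3 A t^{2} - B e^{- t} - C \sin{\left(t \right)}
  u_tt = 6 A t + B e^{- t} - C \cos{\left(t \right)}
Term by term:
  x·u_t = 3 A t^{2} x - B x e^{- t} - C x \sin{\left(t \right)}
  cos(t)·u_tt = 6 A t \cos{\left(t \right)} + B e^{- t} \cos{\left(t \right)} - C \cos^{2}{\left(t \right)}
So the left-hand side equals
  3 A t^{2} x + 6 A t \cos{\left(t \right)} - B x e^{- t} + B e^{- t} \cos{\left(t \right)} - C x \sin{\left(t \right)} - C \cos^{2}{\left(t \right)}
This must equal f(x, t) identically; expanded, f = - 9 t^{2} x - 18 t \cos{\left(t \right)} - 3 x \sin{\left(t \right)} + 3 x e^{- t} - 3 \cos^{2}{\left(t \right)} - 3 e^{- t} \cos{\left(t \right)}.
Matching coefficients of the independent functions:
  [t \cos{\left(t \right)}]:  6 A = -18
  [t^{2} x]:  3 A = -9
  [x e^{- t}]:  - B = 3
  [x \sin{\left(t \right)}, \cos^{2}{\left(t \right)}]:  - C = -3
  [e^{- t} \cos{\left(t \right)}]:  B = -3
Solving: A = -3, B = -3, C = 3.
Check against the point condition:
  u(0, 1) = -3 - \frac{3}{e} + 3 \cos{\left(1 \right)}  ⟹  A + \frac{B}{e} + C \cos{\left(1 \right)} = -3 - \frac{3}{e} + 3 \cos{\left(1 \right)}  ✓
Hence u(x, t) = - 3 t^{3} + 3 \cos{\left(t \right)} - 3 e^{- t}.

Answer: u(x, t) = - 3 t^{3} + 3 \cos{\left(t \right)} - 3 e^{- t}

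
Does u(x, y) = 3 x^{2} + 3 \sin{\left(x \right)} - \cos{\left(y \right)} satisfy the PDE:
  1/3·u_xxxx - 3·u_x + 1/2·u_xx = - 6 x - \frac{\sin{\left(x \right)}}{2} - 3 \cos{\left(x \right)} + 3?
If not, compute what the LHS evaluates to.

Evaluate each term of the left-hand side for u = 3 x^{2} + 3 \sin{\left(x \right)} - \cos{\left(y \right)}.
Derivatives:
  u_xxxx = 3 \sin{\left(x \right)}
  u_x = 6 x + 3 \cos{\left(x \right)}
  u_xx = 6 - 3 \sin{\left(x \right)}
Terms:
  1/3·u_xxxx = \sin{\left(x \right)}
  -3·u_x = - 18 x - 9 \cos{\left(x \right)}
  1/2·u_xx = 3 - \frac{3 \sin{\left(x \right)}}{2}
Sum: LHS = - 18 x - \frac{\sin{\left(x \right)}}{2} - 9 \cos{\left(x \right)} + 3
Given right-hand side: - 6 x - \frac{\sin{\left(x \right)}}{2} - 3 \cos{\left(x \right)} + 3. Difference LHS − RHS = - 12 x - 6 \cos{\left(x \right)} ≠ 0, so u is not a solution.

Answer: No, the LHS evaluates to - 18 x - \frac{\sin{\left(x \right)}}{2} - 9 \cos{\left(x \right)} + 3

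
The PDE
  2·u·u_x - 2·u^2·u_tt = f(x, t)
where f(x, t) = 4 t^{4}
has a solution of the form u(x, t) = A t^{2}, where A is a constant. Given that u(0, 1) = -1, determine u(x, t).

Substitute the ansatz u = A t^{2} into the left-hand side.
Derivatives of the ansatz:
  u_x = 0
  u_tt = 2 A
Term by term:
  2·u·u_x = 0
  -2·u^2·u_tt = - 4 A^{3} t^{4}
So the left-hand side equals
  - 4 A^{3} t^{4}
This must equal f(x, t) = 4 t^{4} identically.
Matching coefficients of the independent functions:
  [t^{4}]:  - 4 A^{3} = 4
Solving: A = -1.
Check against the point condition:
  u(0, 1) = -1  ⟹  A = -1  ✓
Hence u(x, t) = - t^{2}.

Answer: u(x, t) = - t^{2}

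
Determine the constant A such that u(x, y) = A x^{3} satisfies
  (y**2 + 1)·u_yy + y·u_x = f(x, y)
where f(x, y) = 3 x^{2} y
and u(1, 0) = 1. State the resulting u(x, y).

Substitute the ansatz u = A x^{3} into the left-hand side.
Derivatives of the ansatz:
  u_yy = 0
  u_x = 3 A x^{2}
Term by term:
  (y**2 + 1)·u_yy = 0
  y·u_x = 3 A x^{2} y
So the left-hand side equals
  3 A x^{2} y
This must equal f(x, y) = 3 x^{2} y identically.
Matching coefficients of the independent functions:
  [x^{2} y]:  3 A = 3
Solving: A = 1.
Check against the point condition:
  u(1, 0) = 1  ⟹  A = 1  ✓
Hence u(x, y) = x^{3}.

Answer: u(x, y) = x^{3}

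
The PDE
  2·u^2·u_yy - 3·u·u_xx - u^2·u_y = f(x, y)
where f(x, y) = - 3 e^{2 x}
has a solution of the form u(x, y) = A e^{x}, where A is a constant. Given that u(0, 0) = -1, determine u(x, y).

Substitute the ansatz u = A e^{x} into the left-hand side.
Derivatives of the ansatz:
  u_yy = 0
  u_xx = A e^{x}
  u_y = 0
Term by term:
  2·u^2·u_yy = 0
  -3·u·u_xx = - 3 A^{2} e^{2 x}
  -u^2·u_y = 0
So the left-hand side equals
  - 3 A^{2} e^{2 x}
This must equal f(x, y) = - 3 e^{2 x} identically.
Matching coefficients of the independent functions:
  [e^{2 x}]:  - 3 A^{2} = -3
These equations allow (A) = (-1) or (1).
Impose the point condition(s):
  u(0, 0) = -1  ⟹  A = -1
Only A = -1 satisfies everything.
Hence u(x, y) = - e^{x}.

Answer: u(x, y) = - e^{x}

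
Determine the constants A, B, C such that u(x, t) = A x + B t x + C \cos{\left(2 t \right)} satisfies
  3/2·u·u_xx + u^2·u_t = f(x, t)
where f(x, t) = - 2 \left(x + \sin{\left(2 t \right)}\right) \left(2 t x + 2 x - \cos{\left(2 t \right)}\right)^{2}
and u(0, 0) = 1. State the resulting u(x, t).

Answer: u(x, t) = - 2 t x - 2 x + \cos{\left(2 t \right)}

Derivation:
Substitute the ansatz u = A x + B t x + C \cos{\left(2 t \right)} into the left-hand side.
Derivatives of the ansatz:
  u_xx = 0
  u_t = B x - 2 C \sin{\left(2 t \right)}
Term by term:
  3/2·u·u_xx = 0
  u^2·u_t = A^{2} B x^{3} - 2 A^{2} C x^{2} \sin{\left(2 t \right)} + 2 A B^{2} t x^{3} - 4 A B C t x^{2} \sin{\left(2 t \right)} + 2 A B C x^{2} \cos{\left(2 t \right)} - 4 A C^{2} x \sin{\left(2 t \right)} \cos{\left(2 t \right)} + B^{3} t^{2} x^{3} - 2 B^{2} C t^{2} x^{2} \sin{\left(2 t \right)} + 2 B^{2} C t x^{2} \cos{\left(2 t \right)} - 4 B C^{2} t x \sin{\left(2 t \right)} \cos{\left(2 t \right)} + B C^{2} x \cos^{2}{\left(2 t \right)} - 2 C^{3} \sin{\left(2 t \right)} \cos^{2}{\left(2 t \right)}
So the left-hand side equals
  A^{2} B x^{3} - 2 A^{2} C x^{2} \sin{\left(2 t \right)} + 2 A B^{2} t x^{3} - 4 A B C t x^{2} \sin{\left(2 t \right)} + 2 A B C x^{2} \cos{\left(2 t \right)} - 4 A C^{2} x \sin{\left(2 t \right)} \cos{\left(2 t \right)} + B^{3} t^{2} x^{3} - 2 B^{2} C t^{2} x^{2} \sin{\left(2 t \right)} + 2 B^{2} C t x^{2} \cos{\left(2 t \right)} - 4 B C^{2} t x \sin{\left(2 t \right)} \cos{\left(2 t \right)} + B C^{2} x \cos^{2}{\left(2 t \right)} - 2 C^{3} \sin{\left(2 t \right)} \cos^{2}{\left(2 t \right)}
This must equal f(x, t) identically; expanded, f = - 8 t^{2} x^{3} - 8 t^{2} x^{2} \sin{\left(2 t \right)} - 16 t x^{3} - 16 t x^{2} \sin{\left(2 t \right)} + 8 t x^{2} \cos{\left(2 t \right)} + 8 t x \sin{\left(2 t \right)} \cos{\left(2 t \right)} - 8 x^{3} - 8 x^{2} \sin{\left(2 t \right)} + 8 x^{2} \cos{\left(2 t \right)} + 8 x \sin{\left(2 t \right)} \cos{\left(2 t \right)} - 2 x \cos^{2}{\left(2 t \right)} - 2 \sin{\left(2 t \right)} \cos^{2}{\left(2 t \right)}.
Matching coefficients of the independent functions:
  [x^{3}]:  A^{2} B = -8
  [t x^{3}]:  2 A B^{2} = -16
  [t^{2} x^{3}]:  B^{3} = -8
  [x \cos^{2}{\left(2 t \right)}]:  B C^{2} = -2
  [x^{2} \sin{\left(2 t \right)}]:  - 2 A^{2} C = -8
  [x^{2} \cos{\left(2 t \right)}]:  2 A B C = 8
  [\sin{\left(2 t \right)} \cos^{2}{\left(2 t \right)}]:  - 2 C^{3} = -2
  [t x^{2} \sin{\left(2 t \right)}]:  - 4 A B C = -16
  [t x^{2} \cos{\left(2 t \right)}]:  2 B^{2} C = 8
  [t^{2} x^{2} \sin{\left(2 t \right)}]:  - 2 B^{2} C = -8
  [x \sin{\left(2 t \right)} \cos{\left(2 t \right)}]:  - 4 A C^{2} = 8
  [t x \sin{\left(2 t \right)} \cos{\left(2 t \right)}]:  - 4 B C^{2} = 8
Solving: A = -2, B = -2, C = 1.
Check against the point condition:
  u(0, 0) = 1  ⟹  C = 1  ✓
Hence u(x, t) = - 2 t x - 2 x + \cos{\left(2 t \right)}.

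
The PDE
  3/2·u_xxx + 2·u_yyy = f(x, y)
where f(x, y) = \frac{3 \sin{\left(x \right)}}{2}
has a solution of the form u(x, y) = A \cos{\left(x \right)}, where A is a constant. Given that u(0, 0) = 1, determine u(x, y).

Substitute the ansatz u = A \cos{\left(x \right)} into the left-hand side.
Derivatives of the ansatz:
  u_xxx = A \sin{\left(x \right)}
  u_yyy = 0
Term by term:
  3/2·u_xxx = \frac{3 A \sin{\left(x \right)}}{2}
  2·u_yyy = 0
So the left-hand side equals
  \frac{3 A \sin{\left(x \right)}}{2}
This must equal f(x, y) = \frac{3 \sin{\left(x \right)}}{2} identically.
Matching coefficients of the independent functions:
  [\sin{\left(x \right)}]:  \frac{3 A}{2} = \frac{3}{2}
Solving: A = 1.
Check against the point condition:
  u(0, 0) = 1  ⟹  A = 1  ✓
Hence u(x, y) = \cos{\left(x \right)}.

Answer: u(x, y) = \cos{\left(x \right)}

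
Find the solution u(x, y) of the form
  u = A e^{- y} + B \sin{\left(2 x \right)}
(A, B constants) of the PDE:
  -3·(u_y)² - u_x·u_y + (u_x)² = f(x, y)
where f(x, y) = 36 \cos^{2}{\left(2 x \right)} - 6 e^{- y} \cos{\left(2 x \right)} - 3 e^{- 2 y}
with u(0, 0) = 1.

Substitute the ansatz u = A e^{- y} + B \sin{\left(2 x \right)} into the left-hand side.
Derivatives of the ansatz:
  u_y = - A e^{- y}
  u_x = 2 B \cos{\left(2 x \right)}
Term by term:
  -3·(u_y)² = - 3 A^{2} e^{- 2 y}
  -u_x·u_y = 2 A B e^{- y} \cos{\left(2 x \right)}
  (u_x)² = 4 B^{2} \cos^{2}{\left(2 x \right)}
So the left-hand side equals
  - 3 A^{2} e^{- 2 y} + 2 A B e^{- y} \cos{\left(2 x \right)} + 4 B^{2} \cos^{2}{\left(2 x \right)}
This must equal f(x, y) = 36 \cos^{2}{\left(2 x \right)} - 6 e^{- y} \cos{\left(2 x \right)} - 3 e^{- 2 y} identically.
Matching coefficients of the independent functions:
  [e^{- y} \cos{\left(2 x \right)}]:  2 A B = -6
  [e^{- 2 y}]:  - 3 A^{2} = -3
  [\cos^{2}{\left(2 x \right)}]:  4 B^{2} = 36
These equations allow (A, B) = (-1, 3) or (1, -3).
Impose the point condition(s):
  u(0, 0) = 1  ⟹  A = 1
Only A = 1, B = -3 satisfies everything.
Hence u(x, y) = - 3 \sin{\left(2 x \right)} + e^{- y}.

Answer: u(x, y) = - 3 \sin{\left(2 x \right)} + e^{- y}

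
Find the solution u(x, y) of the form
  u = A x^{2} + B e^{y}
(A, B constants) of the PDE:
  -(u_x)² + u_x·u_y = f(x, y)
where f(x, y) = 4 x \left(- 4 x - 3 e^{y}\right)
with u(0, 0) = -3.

Substitute the ansatz u = A x^{2} + B e^{y} into the left-hand side.
Derivatives of the ansatz:
  u_x = 2 A x
  u_y = B e^{y}
Term by term:
  -(u_x)² = - 4 A^{2} x^{2}
  u_x·u_y = 2 A B x e^{y}
So the left-hand side equals
  - 4 A^{2} x^{2} + 2 A B x e^{y}
This must equal f(x, y) identically; expanded, f = - 16 x^{2} - 12 x e^{y}.
Matching coefficients of the independent functions:
  [x^{2}]:  - 4 A^{2} = -16
  [x e^{y}]:  2 A B = -12
These equations allow (A, B) = (-2, 3) or (2, -3).
Impose the point condition(s):
  u(0, 0) = -3  ⟹  B = -3
Only A = 2, B = -3 satisfies everything.
Hence u(x, y) = 2 x^{2} - 3 e^{y}.

Answer: u(x, y) = 2 x^{2} - 3 e^{y}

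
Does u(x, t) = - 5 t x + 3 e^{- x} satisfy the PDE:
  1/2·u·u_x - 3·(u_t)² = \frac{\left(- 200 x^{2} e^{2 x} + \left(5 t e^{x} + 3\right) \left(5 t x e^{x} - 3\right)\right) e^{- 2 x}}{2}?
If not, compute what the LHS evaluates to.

Evaluate each term of the left-hand side for u = - 5 t x + 3 e^{- x}.
Derivatives:
  u_x = - 5 t - 3 e^{- x}
  u_t = - 5 x
Terms:
  1/2·u·u_x = \frac{\left(5 t e^{x} + 3\right) \left(5 t x e^{x} - 3\right) e^{- 2 x}}{2}
  -3·(u_t)² = - 75 x^{2}
Sum: LHS = \frac{\left(- 150 x^{2} e^{2 x} + \left(5 t e^{x} + 3\right) \left(5 t x e^{x} - 3\right)\right) e^{- 2 x}}{2}
Given right-hand side: \frac{\left(- 200 x^{2} e^{2 x} + \left(5 t e^{x} + 3\right) \left(5 t x e^{x} - 3\right)\right) e^{- 2 x}}{2}. Difference LHS − RHS = 25 x^{2} ≠ 0, so u is not a solution.

Answer: No, the LHS evaluates to \frac{\left(- 150 x^{2} e^{2 x} + \left(5 t e^{x} + 3\right) \left(5 t x e^{x} - 3\right)\right) e^{- 2 x}}{2}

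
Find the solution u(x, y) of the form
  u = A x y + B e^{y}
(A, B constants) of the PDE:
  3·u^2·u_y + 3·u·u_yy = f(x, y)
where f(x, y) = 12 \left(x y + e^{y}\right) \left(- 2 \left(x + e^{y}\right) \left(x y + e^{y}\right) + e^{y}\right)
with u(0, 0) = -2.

Substitute the ansatz u = A x y + B e^{y} into the left-hand side.
Derivatives of the ansatz:
  u_y = A x + B e^{y}
  u_yy = B e^{y}
Term by term:
  3·u^2·u_y = 3 A^{3} x^{3} y^{2} + 3 A^{2} B x^{2} y^{2} e^{y} + 6 A^{2} B x^{2} y e^{y} + 6 A B^{2} x y e^{2 y} + 3 A B^{2} x e^{2 y} + 3 B^{3} e^{3 y}
  3·u·u_yy = 3 A B x y e^{y} + 3 B^{2} e^{2 y}
So the left-hand side equals
  3 A^{3} x^{3} y^{2} + 3 A^{2} B x^{2} y^{2} e^{y} + 6 A^{2} B x^{2} y e^{y} + 6 A B^{2} x y e^{2 y} + 3 A B^{2} x e^{2 y} + 3 A B x y e^{y} + 3 B^{3} e^{3 y} + 3 B^{2} e^{2 y}
This must equal f(x, y) identically; expanded, f = - 24 x^{3} y^{2} - 24 x^{2} y^{2} e^{y} - 48 x^{2} y e^{y} - 48 x y e^{2 y} + 12 x y e^{y} - 24 x e^{2 y} - 24 e^{3 y} + 12 e^{2 y}.
Matching coefficients of the independent functions:
  [x e^{2 y}]:  3 A B^{2} = -24
  [x^{3} y^{2}]:  3 A^{3} = -24
  [x y e^{y}]:  3 A B = 12
  [x y e^{2 y}]:  6 A B^{2} = -48
  [x^{2} y e^{y}]:  6 A^{2} B = -48
  [x^{2} y^{2} e^{y}]:  3 A^{2} B = -24
  [e^{2 y}]:  3 B^{2} = 12
  [e^{3 y}]:  3 B^{3} = -24
Solving: A = -2, B = -2.
Check against the point condition:
  u(0, 0) = -2  ⟹  B = -2  ✓
Hence u(x, y) = - 2 x y - 2 e^{y}.

Answer: u(x, y) = - 2 x y - 2 e^{y}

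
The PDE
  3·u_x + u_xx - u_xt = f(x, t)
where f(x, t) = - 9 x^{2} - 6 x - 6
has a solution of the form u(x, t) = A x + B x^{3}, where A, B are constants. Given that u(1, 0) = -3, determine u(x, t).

Substitute the ansatz u = A x + B x^{3} into the left-hand side.
Derivatives of the ansatz:
  u_x = A + 3 B x^{2}
  u_xx = 6 B x
  u_xt = 0
Term by term:
  3·u_x = 3 A + 9 B x^{2}
  u_xx = 6 B x
  -u_xt = 0
So the left-hand side equals
  3 A + 9 B x^{2} + 6 B x
This must equal f(x, t) = - 9 x^{2} - 6 x - 6 identically.
Matching coefficients of the independent functions:
  [constant term]:  3 A = -6
  [x]:  6 B = -6
  [x^{2}]:  9 B = -9
Solving: A = -2, B = -1.
Check against the point condition:
  u(1, 0) = -3  ⟹  A + B = -3  ✓
Hence u(x, t) = - x^{3} - 2 x.

Answer: u(x, t) = - x^{3} - 2 x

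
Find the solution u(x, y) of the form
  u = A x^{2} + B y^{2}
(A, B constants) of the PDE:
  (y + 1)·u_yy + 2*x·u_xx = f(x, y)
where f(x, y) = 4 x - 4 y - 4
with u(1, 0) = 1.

Substitute the ansatz u = A x^{2} + B y^{2} into the left-hand side.
Derivatives of the ansatz:
  u_yy = 2 B
  u_xx = 2 A
Term by term:
  (y + 1)·u_yy = 2 B y + 2 B
  2*x·u_xx = 4 A x
So the left-hand side equals
  4 A x + 2 B y + 2 B
This must equal f(x, y) = 4 x - 4 y - 4 identically.
Matching coefficients of the independent functions:
  [constant term, y]:  2 B = -4
  [x]:  4 A = 4
Solving: A = 1, B = -2.
Check against the point condition:
  u(1, 0) = 1  ⟹  A = 1  ✓
Hence u(x, y) = x^{2} - 2 y^{2}.

Answer: u(x, y) = x^{2} - 2 y^{2}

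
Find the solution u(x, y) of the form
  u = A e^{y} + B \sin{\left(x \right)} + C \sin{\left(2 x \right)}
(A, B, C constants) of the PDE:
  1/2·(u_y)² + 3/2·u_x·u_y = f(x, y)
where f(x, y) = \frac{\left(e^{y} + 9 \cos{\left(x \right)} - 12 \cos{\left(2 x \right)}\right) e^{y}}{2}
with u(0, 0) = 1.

Substitute the ansatz u = A e^{y} + B \sin{\left(x \right)} + C \sin{\left(2 x \right)} into the left-hand side.
Derivatives of the ansatz:
  u_y = A e^{y}
  u_x = B \cos{\left(x \right)} + 2 C \cos{\left(2 x \right)}
Term by term:
  1/2·(u_y)² = \frac{A^{2} e^{2 y}}{2}
  3/2·u_x·u_y = \frac{3 A B e^{y} \cos{\left(x \right)}}{2} + 3 A C e^{y} \cos{\left(2 x \right)}
So the left-hand side equals
  \frac{A^{2} e^{2 y}}{2} + \frac{3 A B e^{y} \cos{\left(x \right)}}{2} + 3 A C e^{y} \cos{\left(2 x \right)}
This must equal f(x, y) identically; expanded, f = \frac{e^{2 y}}{2} + \frac{9 e^{y} \cos{\left(x \right)}}{2} - 6 e^{y} \cos{\left(2 x \right)}.
Matching coefficients of the independent functions:
  [e^{y} \cos{\left(x \right)}]:  \frac{3 A B}{2} = \frac{9}{2}
  [e^{y} \cos{\left(2 x \right)}]:  3 A C = -6
  [e^{2 y}]:  \frac{A^{2}}{2} = \frac{1}{2}
These equations allow (A, B, C) = (-1, -3, 2) or (1, 3, -2).
Impose the point condition(s):
  u(0, 0) = 1  ⟹  A = 1
Only A = 1, B = 3, C = -2 satisfies everything.
Hence u(x, y) = e^{y} + 3 \sin{\left(x \right)} - 2 \sin{\left(2 x \right)}.

Answer: u(x, y) = e^{y} + 3 \sin{\left(x \right)} - 2 \sin{\left(2 x \right)}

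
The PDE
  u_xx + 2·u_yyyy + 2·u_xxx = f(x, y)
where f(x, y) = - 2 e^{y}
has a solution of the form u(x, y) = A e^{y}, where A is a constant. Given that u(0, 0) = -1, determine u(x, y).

Substitute the ansatz u = A e^{y} into the left-hand side.
Derivatives of the ansatz:
  u_xx = 0
  u_yyyy = A e^{y}
  u_xxx = 0
Term by term:
  u_xx = 0
  2·u_yyyy = 2 A e^{y}
  2·u_xxx = 0
So the left-hand side equals
  2 A e^{y}
This must equal f(x, y) = - 2 e^{y} identically.
Matching coefficients of the independent functions:
  [e^{y}]:  2 A = -2
Solving: A = -1.
Check against the point condition:
  u(0, 0) = -1  ⟹  A = -1  ✓
Hence u(x, y) = - e^{y}.

Answer: u(x, y) = - e^{y}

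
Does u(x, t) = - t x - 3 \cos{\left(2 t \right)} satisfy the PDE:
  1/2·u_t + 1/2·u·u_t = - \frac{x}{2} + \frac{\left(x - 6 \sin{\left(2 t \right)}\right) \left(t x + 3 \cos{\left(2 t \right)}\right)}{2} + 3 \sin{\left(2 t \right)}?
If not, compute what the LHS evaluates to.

Evaluate each term of the left-hand side for u = - t x - 3 \cos{\left(2 t \right)}.
Derivatives:
  u_t = - x + 6 \sin{\left(2 t \right)}
Terms:
  1/2·u_t = - \frac{x}{2} + 3 \sin{\left(2 t \right)}
  1/2·u·u_t = \frac{\left(x - 6 \sin{\left(2 t \right)}\right) \left(t x + 3 \cos{\left(2 t \right)}\right)}{2}
Sum: LHS = - \frac{x}{2} + \frac{\left(x - 6 \sin{\left(2 t \right)}\right) \left(t x + 3 \cos{\left(2 t \right)}\right)}{2} + 3 \sin{\left(2 t \right)}
This is exactly the given right-hand side, so u is a solution.

Answer: Yes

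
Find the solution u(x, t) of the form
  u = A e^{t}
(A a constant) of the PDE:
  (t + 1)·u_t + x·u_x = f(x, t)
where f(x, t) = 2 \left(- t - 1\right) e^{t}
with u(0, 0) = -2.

Answer: u(x, t) = - 2 e^{t}

Derivation:
Substitute the ansatz u = A e^{t} into the left-hand side.
Derivatives of the ansatz:
  u_t = A e^{t}
  u_x = 0
Term by term:
  (t + 1)·u_t = A t e^{t} + A e^{t}
  x·u_x = 0
So the left-hand side equals
  A t e^{t} + A e^{t}
This must equal f(x, t) identically; expanded, f = - 2 t e^{t} - 2 e^{t}.
Matching coefficients of the independent functions:
  [t e^{t}, e^{t}]:  A = -2
Solving: A = -2.
Check against the point condition:
  u(0, 0) = -2  ⟹  A = -2  ✓
Hence u(x, t) = - 2 e^{t}.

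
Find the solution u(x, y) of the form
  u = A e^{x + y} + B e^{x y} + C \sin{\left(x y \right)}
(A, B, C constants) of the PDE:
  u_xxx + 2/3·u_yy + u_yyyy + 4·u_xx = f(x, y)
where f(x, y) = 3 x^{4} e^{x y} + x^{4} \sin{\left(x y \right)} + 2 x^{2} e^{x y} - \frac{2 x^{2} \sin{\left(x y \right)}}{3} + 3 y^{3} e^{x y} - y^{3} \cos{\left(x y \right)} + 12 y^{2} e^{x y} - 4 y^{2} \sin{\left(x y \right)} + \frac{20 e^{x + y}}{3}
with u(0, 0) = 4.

Answer: u(x, y) = 3 e^{x y} + e^{x + y} + \sin{\left(x y \right)}

Derivation:
Substitute the ansatz u = A e^{x + y} + B e^{x y} + C \sin{\left(x y \right)} into the left-hand side.
Derivatives of the ansatz:
  u_xxx = A e^{x} e^{y} + B y^{3} e^{x y} - C y^{3} \cos{\left(x y \right)}
  u_yy = A e^{x} e^{y} + B x^{2} e^{x y} - C x^{2} \sin{\left(x y \right)}
  u_yyyy = A e^{x} e^{y} + B x^{4} e^{x y} + C x^{4} \sin{\left(x y \right)}
  u_xx = A e^{x} e^{y} + B y^{2} e^{x y} - C y^{2} \sin{\left(x y \right)}
Term by term:
  u_xxx = A e^{x} e^{y} + B y^{3} e^{x y} - C y^{3} \cos{\left(x y \right)}
  2/3·u_yy = \frac{2 A e^{x} e^{y}}{3} + \frac{2 B x^{2} e^{x y}}{3} - \frac{2 C x^{2} \sin{\left(x y \right)}}{3}
  u_yyyy = A e^{x} e^{y} + B x^{4} e^{x y} + C x^{4} \sin{\left(x y \right)}
  4·u_xx = 4 A e^{x} e^{y} + 4 B y^{2} e^{x y} - 4 C y^{2} \sin{\left(x y \right)}
So the left-hand side equals
  \frac{20 A e^{x} e^{y}}{3} + B x^{4} e^{x y} + \frac{2 B x^{2} e^{x y}}{3} + B y^{3} e^{x y} + 4 B y^{2} e^{x y} + C x^{4} \sin{\left(x y \right)} - \frac{2 C x^{2} \sin{\left(x y \right)}}{3} - C y^{3} \cos{\left(x y \right)} - 4 C y^{2} \sin{\left(x y \right)}
This must equal f(x, y) identically; expanded, f = 3 x^{4} e^{x y} + x^{4} \sin{\left(x y \right)} + 2 x^{2} e^{x y} - \frac{2 x^{2} \sin{\left(x y \right)}}{3} + 3 y^{3} e^{x y} - y^{3} \cos{\left(x y \right)} + 12 y^{2} e^{x y} - 4 y^{2} \sin{\left(x y \right)} + \frac{20 e^{x} e^{y}}{3}.
Matching coefficients of the independent functions:
  [x^{2} e^{x y}]:  \frac{2 B}{3} = 2
  [x^{2} \sin{\left(x y \right)}]:  - \frac{2 C}{3} = - \frac{2}{3}
  [x^{4} e^{x y}, y^{3} e^{x y}]:  B = 3
  [x^{4} \sin{\left(x y \right)}]:  C = 1
  [y^{2} e^{x y}]:  4 B = 12
  [y^{2} \sin{\left(x y \right)}]:  - 4 C = -4
  [y^{3} \cos{\left(x y \right)}]:  - C = -1
  [e^{x} e^{y}]:  \frac{20 A}{3} = \frac{20}{3}
Solving: A = 1, B = 3, C = 1.
Check against the point condition:
  u(0, 0) = 4  ⟹  A + B = 4  ✓
Hence u(x, y) = 3 e^{x y} + e^{x + y} + \sin{\left(x y \right)}.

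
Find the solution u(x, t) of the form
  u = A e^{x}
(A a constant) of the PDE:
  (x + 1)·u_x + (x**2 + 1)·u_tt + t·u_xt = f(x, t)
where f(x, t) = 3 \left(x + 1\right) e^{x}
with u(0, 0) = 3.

Answer: u(x, t) = 3 e^{x}

Derivation:
Substitute the ansatz u = A e^{x} into the left-hand side.
Derivatives of the ansatz:
  u_x = A e^{x}
  u_tt = 0
  u_xt = 0
Term by term:
  (x + 1)·u_x = A x e^{x} + A e^{x}
  (x**2 + 1)·u_tt = 0
  t·u_xt = 0
So the left-hand side equals
  A x e^{x} + A e^{x}
This must equal f(x, t) identically; expanded, f = 3 x e^{x} + 3 e^{x}.
Matching coefficients of the independent functions:
  [x e^{x}, e^{x}]:  A = 3
Solving: A = 3.
Check against the point condition:
  u(0, 0) = 3  ⟹  A = 3  ✓
Hence u(x, t) = 3 e^{x}.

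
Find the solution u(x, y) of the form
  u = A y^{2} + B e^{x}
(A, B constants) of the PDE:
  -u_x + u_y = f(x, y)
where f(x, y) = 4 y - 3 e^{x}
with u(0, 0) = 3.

Substitute the ansatz u = A y^{2} + B e^{x} into the left-hand side.
Derivatives of the ansatz:
  u_x = B e^{x}
  u_y = 2 A y
Term by term:
  -u_x = - B e^{x}
  u_y = 2 A y
So the left-hand side equals
  2 A y - B e^{x}
This must equal f(x, y) = 4 y - 3 e^{x} identically.
Matching coefficients of the independent functions:
  [y]:  2 A = 4
  [e^{x}]:  - B = -3
Solving: A = 2, B = 3.
Check against the point condition:
  u(0, 0) = 3  ⟹  B = 3  ✓
Hence u(x, y) = 2 y^{2} + 3 e^{x}.

Answer: u(x, y) = 2 y^{2} + 3 e^{x}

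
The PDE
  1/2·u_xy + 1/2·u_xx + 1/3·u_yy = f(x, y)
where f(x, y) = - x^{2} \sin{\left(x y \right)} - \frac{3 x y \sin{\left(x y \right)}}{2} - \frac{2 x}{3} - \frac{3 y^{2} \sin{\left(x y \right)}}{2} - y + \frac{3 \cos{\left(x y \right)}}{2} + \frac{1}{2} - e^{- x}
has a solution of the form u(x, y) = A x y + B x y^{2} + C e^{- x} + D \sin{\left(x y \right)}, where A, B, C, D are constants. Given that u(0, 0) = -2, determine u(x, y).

Substitute the ansatz u = A x y + B x y^{2} + C e^{- x} + D \sin{\left(x y \right)} into the left-hand side.
Derivatives of the ansatz:
  u_xy = A + 2 B y - D x y \sin{\left(x y \right)} + D \cos{\left(x y \right)}
  u_xx = C e^{- x} - D y^{2} \sin{\left(x y \right)}
  u_yy = 2 B x - D x^{2} \sin{\left(x y \right)}
Term by term:
  1/2·u_xy = \frac{A}{2} + B y - \frac{D x y \sin{\left(x y \right)}}{2} + \frac{D \cos{\left(x y \right)}}{2}
  1/2·u_xx = \frac{C e^{- x}}{2} - \frac{D y^{2} \sin{\left(x y \right)}}{2}
  1/3·u_yy = \frac{2 B x}{3} - \frac{D x^{2} \sin{\left(x y \right)}}{3}
So the left-hand side equals
  \frac{A}{2} + \frac{2 B x}{3} + B y + \frac{C e^{- x}}{2} - \frac{D x^{2} \sin{\left(x y \right)}}{3} - \frac{D x y \sin{\left(x y \right)}}{2} - \frac{D y^{2} \sin{\left(x y \right)}}{2} + \frac{D \cos{\left(x y \right)}}{2}
This must equal f(x, y) = - x^{2} \sin{\left(x y \right)} - \frac{3 x y \sin{\left(x y \right)}}{2} - \frac{2 x}{3} - \frac{3 y^{2} \sin{\left(x y \right)}}{2} - y + \frac{3 \cos{\left(x y \right)}}{2} + \frac{1}{2} - e^{- x} identically.
Matching coefficients of the independent functions:
  [constant term]:  \frac{A}{2} = \frac{1}{2}
  [x]:  \frac{2 B}{3} = - \frac{2}{3}
  [y]:  B = -1
  [x^{2} \sin{\left(x y \right)}]:  - \frac{D}{3} = -1
  [y^{2} \sin{\left(x y \right)}, x y \sin{\left(x y \right)}]:  - \frac{D}{2} = - \frac{3}{2}
  [e^{- x}]:  \frac{C}{2} = -1
  [\cos{\left(x y \right)}]:  \frac{D}{2} = \frac{3}{2}
Solving: A = 1, B = -1, C = -2, D = 3.
Check against the point condition:
  u(0, 0) = -2  ⟹  C = -2  ✓
Hence u(x, y) = - x y^{2} + x y + 3 \sin{\left(x y \right)} - 2 e^{- x}.

Answer: u(x, y) = - x y^{2} + x y + 3 \sin{\left(x y \right)} - 2 e^{- x}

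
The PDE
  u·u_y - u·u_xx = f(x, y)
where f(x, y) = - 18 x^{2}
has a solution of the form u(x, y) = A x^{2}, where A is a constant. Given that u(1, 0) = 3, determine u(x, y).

Answer: u(x, y) = 3 x^{2}

Derivation:
Substitute the ansatz u = A x^{2} into the left-hand side.
Derivatives of the ansatz:
  u_y = 0
  u_xx = 2 A
Term by term:
  u·u_y = 0
  -u·u_xx = - 2 A^{2} x^{2}
So the left-hand side equals
  - 2 A^{2} x^{2}
This must equal f(x, y) = - 18 x^{2} identically.
Matching coefficients of the independent functions:
  [x^{2}]:  - 2 A^{2} = -18
These equations allow (A) = (-3) or (3).
Impose the point condition(s):
  u(1, 0) = 3  ⟹  A = 3
Only A = 3 satisfies everything.
Hence u(x, y) = 3 x^{2}.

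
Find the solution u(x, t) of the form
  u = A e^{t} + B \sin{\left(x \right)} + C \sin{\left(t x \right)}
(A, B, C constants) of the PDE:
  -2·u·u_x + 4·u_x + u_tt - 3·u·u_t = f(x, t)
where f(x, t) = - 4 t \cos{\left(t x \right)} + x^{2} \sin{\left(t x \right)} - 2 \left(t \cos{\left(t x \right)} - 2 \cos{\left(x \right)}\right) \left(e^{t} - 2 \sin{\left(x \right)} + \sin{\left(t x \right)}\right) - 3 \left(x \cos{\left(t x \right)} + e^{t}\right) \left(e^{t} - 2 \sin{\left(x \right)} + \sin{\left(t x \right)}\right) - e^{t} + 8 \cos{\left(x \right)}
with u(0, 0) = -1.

Answer: u(x, t) = - e^{t} + 2 \sin{\left(x \right)} - \sin{\left(t x \right)}

Derivation:
Substitute the ansatz u = A e^{t} + B \sin{\left(x \right)} + C \sin{\left(t x \right)} into the left-hand side.
Derivatives of the ansatz:
  u_x = B \cos{\left(x \right)} + C t \cos{\left(t x \right)}
  u_tt = A e^{t} - C x^{2} \sin{\left(t x \right)}
  u_t = A e^{t} + C x \cos{\left(t x \right)}
Term by term:
  -2·u·u_x = - 2 A B e^{t} \cos{\left(x \right)} - 2 A C t e^{t} \cos{\left(t x \right)} - 2 B^{2} \sin{\left(x \right)} \cos{\left(x \right)} - 2 B C t \sin{\left(x \right)} \cos{\left(t x \right)} - 2 B C \sin{\left(t x \right)} \cos{\left(x \right)} - 2 C^{2} t \sin{\left(t x \right)} \cos{\left(t x \right)}
  4·u_x = 4 B \cos{\left(x \right)} + 4 C t \cos{\left(t x \right)}
  u_tt = A e^{t} - C x^{2} \sin{\left(t x \right)}
  -3·u·u_t = - 3 A^{2} e^{2 t} - 3 A B e^{t} \sin{\left(x \right)} - 3 A C x e^{t} \cos{\left(t x \right)} - 3 A C e^{t} \sin{\left(t x \right)} - 3 B C x \sin{\left(x \right)} \cos{\left(t x \right)} - 3 C^{2} x \sin{\left(t x \right)} \cos{\left(t x \right)}
So the left-hand side equals
  - 3 A^{2} e^{2 t} - 3 A B e^{t} \sin{\left(x \right)} - 2 A B e^{t} \cos{\left(x \right)} - 2 A C t e^{t} \cos{\left(t x \right)} - 3 A C x e^{t} \cos{\left(t x \right)} - 3 A C e^{t} \sin{\left(t x \right)} + A e^{t} - 2 B^{2} \sin{\left(x \right)} \cos{\left(x \right)} - 2 B C t \sin{\left(x \right)} \cos{\left(t x \right)} - 3 B C x \sin{\left(x \right)} \cos{\left(t x \right)} - 2 B C \sin{\left(t x \right)} \cos{\left(x \right)} + 4 B \cos{\left(x \right)} - 2 C^{2} t \sin{\left(t x \right)} \cos{\left(t x \right)} - 3 C^{2} x \sin{\left(t x \right)} \cos{\left(t x \right)} + 4 C t \cos{\left(t x \right)} - C x^{2} \sin{\left(t x \right)}
This must equal f(x, t) identically; expanded, f = - 2 t e^{t} \cos{\left(t x \right)} + 4 t \sin{\left(x \right)} \cos{\left(t x \right)} - 2 t \sin{\left(t x \right)} \cos{\left(t x \right)} - 4 t \cos{\left(t x \right)} + x^{2} \sin{\left(t x \right)} - 3 x e^{t} \cos{\left(t x \right)} + 6 x \sin{\left(x \right)} \cos{\left(t x \right)} - 3 x \sin{\left(t x \right)} \cos{\left(t x \right)} - 3 e^{2 t} + 6 e^{t} \sin{\left(x \right)} - 3 e^{t} \sin{\left(t x \right)} + 4 e^{t} \cos{\left(x \right)} - e^{t} - 8 \sin{\left(x \right)} \cos{\left(x \right)} + 4 \sin{\left(t x \right)} \cos{\left(x \right)} + 8 \cos{\left(x \right)}.
Matching coefficients of the independent functions:
(each divided by its leading coefficient; functions giving the same equation are listed together)
  [t \cos{\left(t x \right)}, x^{2} \sin{\left(t x \right)}]:  C + 1 = 0
  [e^{t} \sin{\left(x \right)}, e^{t} \cos{\left(x \right)}]:  A B + 2 = 0
  [e^{t} \sin{\left(t x \right)}, t e^{t} \cos{\left(t x \right)}, x e^{t} \cos{\left(t x \right)}]:  A C - 1 = 0
  [\sin{\left(x \right)} \cos{\left(x \right)}]:  B^{2} - 4 = 0
  [\sin{\left(t x \right)} \cos{\left(x \right)}, t \sin{\left(x \right)} \cos{\left(t x \right)}, x \sin{\left(x \right)} \cos{\left(t x \right)}]:  B C + 2 = 0
  [t \sin{\left(t x \right)} \cos{\left(t x \right)}, x \sin{\left(t x \right)} \cos{\left(t x \right)}]:  C^{2} - 1 = 0
  [e^{t}]:  A + 1 = 0
  [e^{2 t}]:  A^{2} - 1 = 0
  [\cos{\left(x \right)}]:  B - 2 = 0
Solving: A = -1, B = 2, C = -1.
Check against the point condition:
  u(0, 0) = -1  ⟹  A = -1  ✓
Hence u(x, t) = - e^{t} + 2 \sin{\left(x \right)} - \sin{\left(t x \right)}.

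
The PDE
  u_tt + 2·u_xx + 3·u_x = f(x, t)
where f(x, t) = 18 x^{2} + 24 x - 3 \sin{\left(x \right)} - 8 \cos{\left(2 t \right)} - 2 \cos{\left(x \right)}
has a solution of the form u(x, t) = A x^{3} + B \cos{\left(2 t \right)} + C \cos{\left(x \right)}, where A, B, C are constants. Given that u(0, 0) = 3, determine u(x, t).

Substitute the ansatz u = A x^{3} + B \cos{\left(2 t \right)} + C \cos{\left(x \right)} into the left-hand side.
Derivatives of the ansatz:
  u_tt = - 4 B \cos{\left(2 t \right)}
  u_xx = 6 A x - C \cos{\left(x \right)}
  u_x = 3 A x^{2} - C \sin{\left(x \right)}
Term by term:
  u_tt = - 4 B \cos{\left(2 t \right)}
  2·u_xx = 12 A x - 2 C \cos{\left(x \right)}
  3·u_x = 9 A x^{2} - 3 C \sin{\left(x \right)}
So the left-hand side equals
  9 A x^{2} + 12 A x - 4 B \cos{\left(2 t \right)} - 3 C \sin{\left(x \right)} - 2 C \cos{\left(x \right)}
This must equal f(x, t) = 18 x^{2} + 24 x - 3 \sin{\left(x \right)} - 8 \cos{\left(2 t \right)} - 2 \cos{\left(x \right)} identically.
Matching coefficients of the independent functions:
  [x]:  12 A = 24
  [x^{2}]:  9 A = 18
  [\sin{\left(x \right)}]:  - 3 C = -3
  [\cos{\left(2 t \right)}]:  - 4 B = -8
  [\cos{\left(x \right)}]:  - 2 C = -2
Solving: A = 2, B = 2, C = 1.
Check against the point condition:
  u(0, 0) = 3  ⟹  B + C = 3  ✓
Hence u(x, t) = 2 x^{3} + 2 \cos{\left(2 t \right)} + \cos{\left(x \right)}.

Answer: u(x, t) = 2 x^{3} + 2 \cos{\left(2 t \right)} + \cos{\left(x \right)}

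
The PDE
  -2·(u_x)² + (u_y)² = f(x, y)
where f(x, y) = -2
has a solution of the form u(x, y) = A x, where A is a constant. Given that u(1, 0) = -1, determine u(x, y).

Substitute the ansatz u = A x into the left-hand side.
Derivatives of the ansatz:
  u_x = A
  u_y = 0
Term by term:
  -2·(u_x)² = - 2 A^{2}
  (u_y)² = 0
So the left-hand side equals
  - 2 A^{2}
This must equal f(x, y) = -2 identically.
Matching coefficients of the independent functions:
  [constant term]:  - 2 A^{2} = -2
These equations allow (A) = (-1) or (1).
Impose the point condition(s):
  u(1, 0) = -1  ⟹  A = -1
Only A = -1 satisfies everything.
Hence u(x, y) = - x.

Answer: u(x, y) = - x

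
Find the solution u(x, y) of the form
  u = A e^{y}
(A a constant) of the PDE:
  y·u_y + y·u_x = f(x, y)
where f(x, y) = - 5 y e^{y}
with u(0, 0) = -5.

Answer: u(x, y) = - 5 e^{y}

Derivation:
Substitute the ansatz u = A e^{y} into the left-hand side.
Derivatives of the ansatz:
  u_y = A e^{y}
  u_x = 0
Term by term:
  y·u_y = A y e^{y}
  y·u_x = 0
So the left-hand side equals
  A y e^{y}
This must equal f(x, y) = - 5 y e^{y} identically.
Matching coefficients of the independent functions:
  [y e^{y}]:  A = -5
Solving: A = -5.
Check against the point condition:
  u(0, 0) = -5  ⟹  A = -5  ✓
Hence u(x, y) = - 5 e^{y}.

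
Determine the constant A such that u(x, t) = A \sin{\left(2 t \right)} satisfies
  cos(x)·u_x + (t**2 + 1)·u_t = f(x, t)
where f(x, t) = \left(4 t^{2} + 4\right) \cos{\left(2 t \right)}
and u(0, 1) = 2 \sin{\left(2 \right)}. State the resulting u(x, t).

Substitute the ansatz u = A \sin{\left(2 t \right)} into the left-hand side.
Derivatives of the ansatz:
  u_x = 0
  u_t = 2 A \cos{\left(2 t \right)}
Term by term:
  cos(x)·u_x = 0
  (t**2 + 1)·u_t = 2 A t^{2} \cos{\left(2 t \right)} + 2 A \cos{\left(2 t \right)}
So the left-hand side equals
  2 A t^{2} \cos{\left(2 t \right)} + 2 A \cos{\left(2 t \right)}
This must equal f(x, t) identically; expanded, f = 4 t^{2} \cos{\left(2 t \right)} + 4 \cos{\left(2 t \right)}.
Matching coefficients of the independent functions:
  [t^{2} \cos{\left(2 t \right)}, \cos{\left(2 t \right)}]:  2 A = 4
Solving: A = 2.
Check against the point condition:
  u(0, 1) = 2 \sin{\left(2 \right)}  ⟹  A \sin{\left(2 \right)} = 2 \sin{\left(2 \right)}  ✓
Hence u(x, t) = 2 \sin{\left(2 t \right)}.

Answer: u(x, t) = 2 \sin{\left(2 t \right)}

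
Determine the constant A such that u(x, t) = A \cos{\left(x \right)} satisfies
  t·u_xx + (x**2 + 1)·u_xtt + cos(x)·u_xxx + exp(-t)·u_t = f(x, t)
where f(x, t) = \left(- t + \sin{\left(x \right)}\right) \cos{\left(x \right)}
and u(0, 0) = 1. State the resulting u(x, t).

Substitute the ansatz u = A \cos{\left(x \right)} into the left-hand side.
Derivatives of the ansatz:
  u_xx = - A \cos{\left(x \right)}
  u_xtt = 0
  u_xxx = A \sin{\left(x \right)}
  u_t = 0
Term by term:
  t·u_xx = - A t \cos{\left(x \right)}
  (x**2 + 1)·u_xtt = 0
  cos(x)·u_xxx = A \sin{\left(x \right)} \cos{\left(x \right)}
  exp(-t)·u_t = 0
So the left-hand side equals
  - A t \cos{\left(x \right)} + A \sin{\left(x \right)} \cos{\left(x \right)}
This must equal f(x, t) identically; expanded, f = - t \cos{\left(x \right)} + \sin{\left(x \right)} \cos{\left(x \right)}.
Matching coefficients of the independent functions:
  [t \cos{\left(x \right)}]:  - A = -1
  [\sin{\left(x \right)} \cos{\left(x \right)}]:  A = 1
Solving: A = 1.
Check against the point condition:
  u(0, 0) = 1  ⟹  A = 1  ✓
Hence u(x, t) = \cos{\left(x \right)}.

Answer: u(x, t) = \cos{\left(x \right)}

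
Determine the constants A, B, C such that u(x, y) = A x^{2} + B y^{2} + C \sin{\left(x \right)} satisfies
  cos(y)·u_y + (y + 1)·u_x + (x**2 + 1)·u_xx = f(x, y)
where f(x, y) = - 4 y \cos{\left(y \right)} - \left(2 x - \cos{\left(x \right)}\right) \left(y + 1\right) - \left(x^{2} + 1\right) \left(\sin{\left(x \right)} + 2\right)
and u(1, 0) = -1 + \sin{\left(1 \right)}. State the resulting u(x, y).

Answer: u(x, y) = - x^{2} - 2 y^{2} + \sin{\left(x \right)}

Derivation:
Substitute the ansatz u = A x^{2} + B y^{2} + C \sin{\left(x \right)} into the left-hand side.
Derivatives of the ansatz:
  u_y = 2 B y
  u_x = 2 A x + C \cos{\left(x \right)}
  u_xx = 2 A - C \sin{\left(x \right)}
Term by term:
  cos(y)·u_y = 2 B y \cos{\left(y \right)}
  (y + 1)·u_x = 2 A x y + 2 A x + C y \cos{\left(x \right)} + C \cos{\left(x \right)}
  (x**2 + 1)·u_xx = 2 A x^{2} + 2 A - C x^{2} \sin{\left(x \right)} - C \sin{\left(x \right)}
So the left-hand side equals
  2 A x^{2} + 2 A x y + 2 A x + 2 A + 2 B y \cos{\left(y \right)} - C x^{2} \sin{\left(x \right)} + C y \cos{\left(x \right)} - C \sin{\left(x \right)} + C \cos{\left(x \right)}
This must equal f(x, y) identically; expanded, f = - x^{2} \sin{\left(x \right)} - 2 x^{2} - 2 x y - 2 x + y \cos{\left(x \right)} - 4 y \cos{\left(y \right)} - \sin{\left(x \right)} + \cos{\left(x \right)} - 2.
Matching coefficients of the independent functions:
  [constant term, x, x^{2}, x y]:  2 A = -2
  [x^{2} \sin{\left(x \right)}, \sin{\left(x \right)}]:  - C = -1
  [y \cos{\left(x \right)}, \cos{\left(x \right)}]:  C = 1
  [y \cos{\left(y \right)}]:  2 B = -4
Solving: A = -1, B = -2, C = 1.
Check against the point condition:
  u(1, 0) = -1 + \sin{\left(1 \right)}  ⟹  A + C \sin{\left(1 \right)} = -1 + \sin{\left(1 \right)}  ✓
Hence u(x, y) = - x^{2} - 2 y^{2} + \sin{\left(x \right)}.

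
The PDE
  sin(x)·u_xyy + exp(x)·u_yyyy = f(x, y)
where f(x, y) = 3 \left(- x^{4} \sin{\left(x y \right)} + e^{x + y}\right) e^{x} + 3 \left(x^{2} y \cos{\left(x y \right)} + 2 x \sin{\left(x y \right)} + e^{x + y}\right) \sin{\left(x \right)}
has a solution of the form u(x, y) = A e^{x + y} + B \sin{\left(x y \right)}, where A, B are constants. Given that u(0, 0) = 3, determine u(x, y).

Substitute the ansatz u = A e^{x + y} + B \sin{\left(x y \right)} into the left-hand side.
Derivatives of the ansatz:
  u_xyy = A e^{x} e^{y} - B x^{2} y \cos{\left(x y \right)} - 2 B x \sin{\left(x y \right)}
  u_yyyy = A e^{x} e^{y} + B x^{4} \sin{\left(x y \right)}
Term by term:
  sin(x)·u_xyy = A e^{x} e^{y} \sin{\left(x \right)} - B x^{2} y \sin{\left(x \right)} \cos{\left(x y \right)} - 2 B x \sin{\left(x \right)} \sin{\left(x y \right)}
  exp(x)·u_yyyy = A e^{2 x} e^{y} + B x^{4} e^{x} \sin{\left(x y \right)}
So the left-hand side equals
  A e^{2 x} e^{y} + A e^{x} e^{y} \sin{\left(x \right)} + B x^{4} e^{x} \sin{\left(x y \right)} - B x^{2} y \sin{\left(x \right)} \cos{\left(x y \right)} - 2 B x \sin{\left(x \right)} \sin{\left(x y \right)}
This must equal f(x, y) identically; expanded, f = - 3 x^{4} e^{x} \sin{\left(x y \right)} + 3 x^{2} y \sin{\left(x \right)} \cos{\left(x y \right)} + 6 x \sin{\left(x \right)} \sin{\left(x y \right)} + 3 e^{2 x} e^{y} + 3 e^{x} e^{y} \sin{\left(x \right)}.
Matching coefficients of the independent functions:
  [e^{2 x} e^{y}, e^{x} e^{y} \sin{\left(x \right)}]:  A = 3
  [x \sin{\left(x \right)} \sin{\left(x y \right)}]:  - 2 B = 6
  [x^{4} e^{x} \sin{\left(x y \right)}]:  B = -3
  [x^{2} y \sin{\left(x \right)} \cos{\left(x y \right)}]:  - B = 3
Solving: A = 3, B = -3.
Check against the point condition:
  u(0, 0) = 3  ⟹  A = 3  ✓
Hence u(x, y) = 3 e^{x + y} - 3 \sin{\left(x y \right)}.

Answer: u(x, y) = 3 e^{x + y} - 3 \sin{\left(x y \right)}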